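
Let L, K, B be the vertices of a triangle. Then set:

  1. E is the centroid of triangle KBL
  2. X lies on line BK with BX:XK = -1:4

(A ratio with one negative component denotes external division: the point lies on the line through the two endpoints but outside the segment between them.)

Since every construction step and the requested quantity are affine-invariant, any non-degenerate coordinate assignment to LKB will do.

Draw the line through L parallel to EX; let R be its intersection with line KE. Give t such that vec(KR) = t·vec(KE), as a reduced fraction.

Work in coordinates with L = (0, 0), K = (1, 0), B = (0, 1).
1. E is the centroid of triangle KBL ⇒ E = (1/3, 1/3)
2. X lies on line BK with BX:XK = -1:4 ⇒ X = (-1/3, 4/3)
through L parallel to EX: direction (-2/3, 1); meets KE at R = (-1/2, 3/4)
R = K + t·(E−K) with t = 9/4

t = 9/4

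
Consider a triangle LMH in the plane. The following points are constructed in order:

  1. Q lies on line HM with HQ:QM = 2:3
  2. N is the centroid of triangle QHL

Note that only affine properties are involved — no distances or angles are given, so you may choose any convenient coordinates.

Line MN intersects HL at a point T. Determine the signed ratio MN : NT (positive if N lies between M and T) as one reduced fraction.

MN:NT = 13/2

Choose coordinates L = (0, 0), M = (1, 0), H = (0, 1).
1. Q lies on line HM with HQ:QM = 2:3 ⇒ Q = (2/5, 3/5)
2. N is the centroid of triangle QHL ⇒ N = (2/15, 8/15)
line MN meets HL at T = (0, 8/13)
N = M + t·(T−M) with t = 13/15, so MN:NT = 13/15:2/15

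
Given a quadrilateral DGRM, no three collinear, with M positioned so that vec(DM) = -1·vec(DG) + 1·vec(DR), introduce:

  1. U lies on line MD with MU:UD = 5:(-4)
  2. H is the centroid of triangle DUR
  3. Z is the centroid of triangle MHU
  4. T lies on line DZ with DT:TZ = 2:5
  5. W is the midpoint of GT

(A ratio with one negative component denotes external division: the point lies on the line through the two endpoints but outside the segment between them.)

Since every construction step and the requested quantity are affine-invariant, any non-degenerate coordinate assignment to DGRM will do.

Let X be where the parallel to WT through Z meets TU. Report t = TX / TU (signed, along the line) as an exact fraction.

t = 3/11

Choose coordinates D = (0, 0), G = (1, 0), R = (0, 1), M = (-1, 1).
1. U lies on line MD with MU:UD = 5:(-4) ⇒ U = (4, -4)
2. H is the centroid of triangle DUR ⇒ H = (4/3, -1)
3. Z is the centroid of triangle MHU ⇒ Z = (13/9, -4/3)
4. T lies on line DZ with DT:TZ = 2:5 ⇒ T = (26/63, -8/21)
5. W is the midpoint of GT ⇒ W = (89/126, -4/21)
through Z parallel to WT: direction (-37/126, -4/21); meets TU at X = (964/693, -316/231)
X = T + t·(U−T) with t = 3/11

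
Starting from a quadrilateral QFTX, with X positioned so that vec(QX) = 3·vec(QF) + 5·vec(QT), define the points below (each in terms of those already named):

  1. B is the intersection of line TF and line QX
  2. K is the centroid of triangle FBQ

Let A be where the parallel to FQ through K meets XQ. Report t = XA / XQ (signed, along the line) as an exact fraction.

Work in coordinates with Q = (0, 0), F = (1, 0), T = (0, 1), X = (3, 5).
1. B is the intersection of line TF and line QX ⇒ B = (3/8, 5/8)
2. K is the centroid of triangle FBQ ⇒ K = (11/24, 5/24)
through K parallel to FQ: direction (-1, 0); meets XQ at A = (1/8, 5/24)
A = X + t·(Q−X) with t = 23/24

t = 23/24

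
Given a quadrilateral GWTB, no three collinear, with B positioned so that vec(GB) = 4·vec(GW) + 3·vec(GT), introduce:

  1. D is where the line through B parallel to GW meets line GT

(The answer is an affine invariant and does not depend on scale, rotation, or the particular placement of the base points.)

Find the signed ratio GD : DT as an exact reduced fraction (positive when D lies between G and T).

GD:DT = -3/2

Assign G = (0, 0), W = (1, 0), T = (0, 1), B = (4, 3) — the answer is frame-independent, so this choice is without loss of generality.
1. D is where the line through B parallel to GW meets line GT ⇒ D = (0, 3)
D = G + t·(T−G) with t = 3, so GD:DT = t:(1−t) = 3:-2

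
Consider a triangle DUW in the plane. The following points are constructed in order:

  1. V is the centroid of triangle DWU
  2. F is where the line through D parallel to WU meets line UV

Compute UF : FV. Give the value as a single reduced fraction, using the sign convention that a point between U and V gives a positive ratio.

Set D = (0, 0), U = (1, 0), W = (0, 1); any affine frame gives the same invariant.
1. V is the centroid of triangle DWU ⇒ V = (1/3, 1/3)
2. F is where the line through D parallel to WU meets line UV ⇒ F = (-1, 1)
F = U + t·(V−U) with t = 3, so UF:FV = t:(1−t) = 3:-2

UF:FV = -3/2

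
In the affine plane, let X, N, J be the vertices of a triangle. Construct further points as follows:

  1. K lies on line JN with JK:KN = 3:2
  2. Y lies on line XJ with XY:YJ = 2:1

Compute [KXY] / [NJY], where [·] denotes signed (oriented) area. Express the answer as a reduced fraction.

[KXY]:[NJY] = -6/5

Work in coordinates with X = (0, 0), N = (1, 0), J = (0, 1).
1. K lies on line JN with JK:KN = 3:2 ⇒ K = (3/5, 2/5)
2. Y lies on line XJ with XY:YJ = 2:1 ⇒ Y = (0, 2/3)
2·[KXY] = -2/5, 2·[NJY] = 1/3
[KXY]:[NJY] = -2/5:1/3 = -6/5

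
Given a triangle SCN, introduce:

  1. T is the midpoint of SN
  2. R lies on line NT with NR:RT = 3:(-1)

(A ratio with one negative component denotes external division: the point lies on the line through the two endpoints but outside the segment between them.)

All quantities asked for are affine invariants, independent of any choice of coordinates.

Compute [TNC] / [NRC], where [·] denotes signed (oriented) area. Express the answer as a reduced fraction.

Assign S = (0, 0), C = (1, 0), N = (0, 1) — the answer is frame-independent, so this choice is without loss of generality.
1. T is the midpoint of SN ⇒ T = (0, 1/2)
2. R lies on line NT with NR:RT = 3:(-1) ⇒ R = (0, 1/4)
2·[TNC] = -1/2, 2·[NRC] = 3/4
[TNC]:[NRC] = -1/2:3/4 = -2/3

[TNC]:[NRC] = -2/3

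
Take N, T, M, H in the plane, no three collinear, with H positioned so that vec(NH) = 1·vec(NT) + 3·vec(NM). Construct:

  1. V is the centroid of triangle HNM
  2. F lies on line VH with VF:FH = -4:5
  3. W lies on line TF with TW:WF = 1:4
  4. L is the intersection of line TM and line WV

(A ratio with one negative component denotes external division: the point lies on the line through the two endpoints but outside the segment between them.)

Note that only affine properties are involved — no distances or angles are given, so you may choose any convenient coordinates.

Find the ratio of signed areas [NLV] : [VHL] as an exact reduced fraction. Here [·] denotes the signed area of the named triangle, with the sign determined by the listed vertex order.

Set N = (0, 0), T = (1, 0), M = (0, 1), H = (1, 3); any affine frame gives the same invariant.
1. V is the centroid of triangle HNM ⇒ V = (1/3, 4/3)
2. F lies on line VH with VF:FH = -4:5 ⇒ F = (-7/3, -16/3)
3. W lies on line TF with TW:WF = 1:4 ⇒ W = (1/3, -16/15)
4. L is the intersection of line TM and line WV ⇒ L = (1/3, 2/3)
2·[NLV] = 2/9, 2·[VHL] = -4/9
[NLV]:[VHL] = 2/9:-4/9 = -1/2

[NLV]:[VHL] = -1/2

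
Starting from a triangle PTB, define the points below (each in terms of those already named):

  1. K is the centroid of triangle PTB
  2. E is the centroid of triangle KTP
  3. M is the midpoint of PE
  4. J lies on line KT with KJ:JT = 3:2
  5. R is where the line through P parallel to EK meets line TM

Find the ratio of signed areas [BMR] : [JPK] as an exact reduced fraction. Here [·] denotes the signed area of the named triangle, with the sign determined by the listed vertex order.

Set P = (0, 0), T = (1, 0), B = (0, 1); any affine frame gives the same invariant.
1. K is the centroid of triangle PTB ⇒ K = (1/3, 1/3)
2. E is the centroid of triangle KTP ⇒ E = (4/9, 1/9)
3. M is the midpoint of PE ⇒ M = (2/9, 1/18)
4. J lies on line KT with KJ:JT = 3:2 ⇒ J = (11/15, 2/15)
5. R is where the line through P parallel to EK meets line TM ⇒ R = (-1/27, 2/27)
2·[BMR] = -13/54, 2·[JPK] = -1/5
[BMR]:[JPK] = -13/54:-1/5 = 65/54

[BMR]:[JPK] = 65/54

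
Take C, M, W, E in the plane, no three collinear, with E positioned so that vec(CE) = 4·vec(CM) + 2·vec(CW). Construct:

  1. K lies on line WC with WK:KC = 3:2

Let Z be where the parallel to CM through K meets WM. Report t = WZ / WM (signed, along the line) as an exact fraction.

t = 3/5

Work in coordinates with C = (0, 0), M = (1, 0), W = (0, 1), E = (4, 2).
1. K lies on line WC with WK:KC = 3:2 ⇒ K = (0, 2/5)
through K parallel to CM: direction (1, 0); meets WM at Z = (3/5, 2/5)
Z = W + t·(M−W) with t = 3/5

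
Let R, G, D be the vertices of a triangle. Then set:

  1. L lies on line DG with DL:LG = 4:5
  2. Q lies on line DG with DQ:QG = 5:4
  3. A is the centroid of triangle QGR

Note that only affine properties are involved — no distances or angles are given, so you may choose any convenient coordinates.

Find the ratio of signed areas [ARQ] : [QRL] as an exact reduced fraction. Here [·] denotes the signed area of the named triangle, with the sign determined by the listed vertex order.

[ARQ]:[QRL] = 4/3

Assign R = (0, 0), G = (1, 0), D = (0, 1) — the answer is frame-independent, so this choice is without loss of generality.
1. L lies on line DG with DL:LG = 4:5 ⇒ L = (4/9, 5/9)
2. Q lies on line DG with DQ:QG = 5:4 ⇒ Q = (5/9, 4/9)
3. A is the centroid of triangle QGR ⇒ A = (14/27, 4/27)
2·[ARQ] = -4/27, 2·[QRL] = -1/9
[ARQ]:[QRL] = -4/27:-1/9 = 4/3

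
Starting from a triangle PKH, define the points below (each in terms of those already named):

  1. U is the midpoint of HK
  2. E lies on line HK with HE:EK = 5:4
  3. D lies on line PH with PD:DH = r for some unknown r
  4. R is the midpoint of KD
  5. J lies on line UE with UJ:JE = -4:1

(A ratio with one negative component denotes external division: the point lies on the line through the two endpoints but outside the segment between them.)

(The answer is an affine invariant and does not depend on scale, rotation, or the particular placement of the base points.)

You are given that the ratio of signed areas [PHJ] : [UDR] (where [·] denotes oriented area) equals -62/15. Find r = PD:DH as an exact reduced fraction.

r = 4/5

Set P = (0, 0), K = (1, 0), H = (0, 1); any affine frame gives the same invariant.
1. U is the midpoint of HK ⇒ U = (1/2, 1/2)
2. E lies on line HK with HE:EK = 5:4 ⇒ E = (5/9, 4/9)
3. With PD:DH = r, write λ = r/(r+1) so D = P + λ·(H−P); D is affine-linear in λ
4. R is the midpoint of KD ⇒ R is an affine combination of earlier points and hence also affine-linear in λ
5. J lies on line UE with UJ:JE = -4:1 ⇒ J = (31/54, 23/54)
Every point depending on D is an affine combination of D and λ-independent points, so each such coordinate is linear in λ; the λ² term in each signed area is a multiple of (H−P)×(H−P) = 0, so 2·[PHJ] and 2·[UDR] are each linear in λ. Evaluating at λ=0 and λ=1:
  2·[PHJ] = -31/54,   2·[UDR] = -1/4·λ + 1/4
So [PHJ]:[UDR] = (-31/54) / (-1/4·λ + 1/4). Setting this equal to -62/15:
  -31/54 = -62/15·(-1/4·λ + 1/4)  ⇒  λ = 4/9
Then r = λ/(1−λ) = (4/9)/(5/9) = 4/5. Check: with r = 4/5, D = (0, 4/9) and [PHJ]:[UDR] = -62/15 as required.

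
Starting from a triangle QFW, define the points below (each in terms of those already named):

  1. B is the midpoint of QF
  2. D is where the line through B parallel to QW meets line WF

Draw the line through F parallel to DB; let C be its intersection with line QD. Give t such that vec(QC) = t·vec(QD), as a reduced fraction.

t = 2

Set Q = (0, 0), F = (1, 0), W = (0, 1); any affine frame gives the same invariant.
1. B is the midpoint of QF ⇒ B = (1/2, 0)
2. D is where the line through B parallel to QW meets line WF ⇒ D = (1/2, 1/2)
through F parallel to DB: direction (0, -1/2); meets QD at C = (1, 1)
C = Q + t·(D−Q) with t = 2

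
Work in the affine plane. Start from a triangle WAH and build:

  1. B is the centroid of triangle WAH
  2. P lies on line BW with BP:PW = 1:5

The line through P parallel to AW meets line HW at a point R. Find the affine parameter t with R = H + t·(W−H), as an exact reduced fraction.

t = 13/18

Choose coordinates W = (0, 0), A = (1, 0), H = (0, 1).
1. B is the centroid of triangle WAH ⇒ B = (1/3, 1/3)
2. P lies on line BW with BP:PW = 1:5 ⇒ P = (5/18, 5/18)
through P parallel to AW: direction (-1, 0); meets HW at R = (0, 5/18)
R = H + t·(W−H) with t = 13/18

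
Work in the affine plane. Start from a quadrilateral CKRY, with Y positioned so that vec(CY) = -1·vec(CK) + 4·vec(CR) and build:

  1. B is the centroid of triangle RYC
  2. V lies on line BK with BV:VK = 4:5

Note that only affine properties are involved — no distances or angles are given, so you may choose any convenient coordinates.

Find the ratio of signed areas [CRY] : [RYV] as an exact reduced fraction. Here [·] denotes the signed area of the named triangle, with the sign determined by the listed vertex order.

[CRY]:[RYV] = -27/19

Set C = (0, 0), K = (1, 0), R = (0, 1), Y = (-1, 4); any affine frame gives the same invariant.
1. B is the centroid of triangle RYC ⇒ B = (-1/3, 5/3)
2. V lies on line BK with BV:VK = 4:5 ⇒ V = (7/27, 25/27)
2·[CRY] = 1, 2·[RYV] = -19/27
[CRY]:[RYV] = 1:-19/27 = -27/19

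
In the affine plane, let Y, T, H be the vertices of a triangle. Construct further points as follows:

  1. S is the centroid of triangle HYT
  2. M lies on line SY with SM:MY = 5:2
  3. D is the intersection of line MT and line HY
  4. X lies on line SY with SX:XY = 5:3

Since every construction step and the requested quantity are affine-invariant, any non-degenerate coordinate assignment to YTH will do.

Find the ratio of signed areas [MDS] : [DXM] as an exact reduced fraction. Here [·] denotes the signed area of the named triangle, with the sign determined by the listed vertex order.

[MDS]:[DXM] = 8

Choose coordinates Y = (0, 0), T = (1, 0), H = (0, 1).
1. S is the centroid of triangle HYT ⇒ S = (1/3, 1/3)
2. M lies on line SY with SM:MY = 5:2 ⇒ M = (2/21, 2/21)
3. D is the intersection of line MT and line HY ⇒ D = (0, 2/19)
4. X lies on line SY with SX:XY = 5:3 ⇒ X = (1/8, 1/8)
2·[MDS] = -10/399, 2·[DXM] = -5/1596
[MDS]:[DXM] = -10/399:-5/1596 = 8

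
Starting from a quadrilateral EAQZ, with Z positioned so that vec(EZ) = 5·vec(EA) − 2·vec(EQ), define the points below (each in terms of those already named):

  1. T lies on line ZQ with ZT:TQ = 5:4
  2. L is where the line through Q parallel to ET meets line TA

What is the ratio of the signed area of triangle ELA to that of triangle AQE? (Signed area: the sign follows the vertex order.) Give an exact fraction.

[ELA]:[AQE] = -17/9

Choose coordinates E = (0, 0), A = (1, 0), Q = (0, 1), Z = (5, -2).
1. T lies on line ZQ with ZT:TQ = 5:4 ⇒ T = (20/9, -1/3)
2. L is where the line through Q parallel to ET meets line TA ⇒ L = (-160/27, 17/9)
2·[ELA] = -17/9, 2·[AQE] = 1
[ELA]:[AQE] = -17/9:1 = -17/9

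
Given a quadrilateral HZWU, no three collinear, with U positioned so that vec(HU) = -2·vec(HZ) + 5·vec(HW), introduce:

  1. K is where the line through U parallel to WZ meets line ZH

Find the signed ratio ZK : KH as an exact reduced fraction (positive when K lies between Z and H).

Choose coordinates H = (0, 0), Z = (1, 0), W = (0, 1), U = (-2, 5).
1. K is where the line through U parallel to WZ meets line ZH ⇒ K = (3, 0)
K = Z + t·(H−Z) with t = -2, so ZK:KH = t:(1−t) = -2:3

ZK:KH = -2/3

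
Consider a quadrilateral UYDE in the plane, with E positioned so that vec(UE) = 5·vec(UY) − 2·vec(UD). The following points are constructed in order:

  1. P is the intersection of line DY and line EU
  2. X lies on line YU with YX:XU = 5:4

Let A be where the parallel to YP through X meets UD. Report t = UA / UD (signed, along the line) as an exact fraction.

t = 4/9

Assign U = (0, 0), Y = (1, 0), D = (0, 1), E = (5, -2) — the answer is frame-independent, so this choice is without loss of generality.
1. P is the intersection of line DY and line EU ⇒ P = (5/3, -2/3)
2. X lies on line YU with YX:XU = 5:4 ⇒ X = (4/9, 0)
through X parallel to YP: direction (2/3, -2/3); meets UD at A = (0, 4/9)
A = U + t·(D−U) with t = 4/9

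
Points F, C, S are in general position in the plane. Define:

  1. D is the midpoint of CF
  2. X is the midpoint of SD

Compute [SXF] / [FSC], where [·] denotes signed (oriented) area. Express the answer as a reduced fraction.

Assign F = (0, 0), C = (1, 0), S = (0, 1) — the answer is frame-independent, so this choice is without loss of generality.
1. D is the midpoint of CF ⇒ D = (1/2, 0)
2. X is the midpoint of SD ⇒ X = (1/4, 1/2)
2·[SXF] = -1/4, 2·[FSC] = -1
[SXF]:[FSC] = -1/4:-1 = 1/4

[SXF]:[FSC] = 1/4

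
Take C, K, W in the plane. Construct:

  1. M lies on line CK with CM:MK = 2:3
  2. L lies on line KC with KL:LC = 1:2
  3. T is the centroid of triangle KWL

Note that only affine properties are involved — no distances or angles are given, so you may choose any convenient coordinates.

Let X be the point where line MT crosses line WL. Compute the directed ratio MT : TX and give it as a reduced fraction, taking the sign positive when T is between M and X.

Set C = (0, 0), K = (1, 0), W = (0, 1); any affine frame gives the same invariant.
1. M lies on line CK with CM:MK = 2:3 ⇒ M = (2/5, 0)
2. L lies on line KC with KL:LC = 1:2 ⇒ L = (2/3, 0)
3. T is the centroid of triangle KWL ⇒ T = (5/9, 1/3)
line MT meets WL at X = (26/51, 4/17)
T = M + t·(X−M) with t = 17/12, so MT:TX = 17/12:-5/12

MT:TX = -17/5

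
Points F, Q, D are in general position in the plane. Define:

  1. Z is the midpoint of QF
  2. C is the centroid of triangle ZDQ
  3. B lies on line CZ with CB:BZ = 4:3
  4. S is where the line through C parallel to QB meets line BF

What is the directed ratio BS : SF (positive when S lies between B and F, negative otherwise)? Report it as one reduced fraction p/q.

Work in coordinates with F = (0, 0), Q = (1, 0), D = (0, 1).
1. Z is the midpoint of QF ⇒ Z = (1/2, 0)
2. C is the centroid of triangle ZDQ ⇒ C = (1/2, 1/3)
3. B lies on line CZ with CB:BZ = 4:3 ⇒ B = (1/2, 1/7)
4. S is where the line through C parallel to QB meets line BF ⇒ S = (5/6, 5/21)
S = B + t·(F−B) with t = -2/3, so BS:SF = t:(1−t) = -2/3:5/3

BS:SF = -2/5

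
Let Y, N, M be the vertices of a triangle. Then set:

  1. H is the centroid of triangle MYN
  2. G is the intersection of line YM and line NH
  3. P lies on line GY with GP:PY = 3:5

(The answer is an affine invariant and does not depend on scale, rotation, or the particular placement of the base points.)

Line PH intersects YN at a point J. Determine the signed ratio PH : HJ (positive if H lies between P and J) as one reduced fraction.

Set Y = (0, 0), N = (1, 0), M = (0, 1); any affine frame gives the same invariant.
1. H is the centroid of triangle MYN ⇒ H = (1/3, 1/3)
2. G is the intersection of line YM and line NH ⇒ G = (0, 1/2)
3. P lies on line GY with GP:PY = 3:5 ⇒ P = (0, 5/16)
line PH meets YN at J = (-5, 0)
H = P + t·(J−P) with t = -1/15, so PH:HJ = -1/15:16/15

PH:HJ = -1/16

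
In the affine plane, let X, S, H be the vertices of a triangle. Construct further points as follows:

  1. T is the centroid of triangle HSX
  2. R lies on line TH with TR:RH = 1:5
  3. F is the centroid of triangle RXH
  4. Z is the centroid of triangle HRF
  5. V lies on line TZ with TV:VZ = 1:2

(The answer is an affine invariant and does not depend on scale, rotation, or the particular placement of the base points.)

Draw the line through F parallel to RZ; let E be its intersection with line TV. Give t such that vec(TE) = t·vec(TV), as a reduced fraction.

Choose coordinates X = (0, 0), S = (1, 0), H = (0, 1).
1. T is the centroid of triangle HSX ⇒ T = (1/3, 1/3)
2. R lies on line TH with TR:RH = 1:5 ⇒ R = (5/18, 4/9)
3. F is the centroid of triangle RXH ⇒ F = (5/54, 13/27)
4. Z is the centroid of triangle HRF ⇒ Z = (10/81, 52/81)
5. V lies on line TZ with TV:VZ = 1:2 ⇒ V = (64/243, 106/243)
through F parallel to RZ: direction (-25/162, 16/81); meets TV at E = (95/81, -73/81)
E = T + t·(V−T) with t = -12

t = -12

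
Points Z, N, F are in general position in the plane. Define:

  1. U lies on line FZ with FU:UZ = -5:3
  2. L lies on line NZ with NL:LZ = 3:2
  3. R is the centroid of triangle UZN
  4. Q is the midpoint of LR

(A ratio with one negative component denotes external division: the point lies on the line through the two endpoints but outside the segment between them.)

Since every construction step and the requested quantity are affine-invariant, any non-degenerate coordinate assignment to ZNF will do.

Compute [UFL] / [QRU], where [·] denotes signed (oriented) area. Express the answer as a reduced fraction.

Set Z = (0, 0), N = (1, 0), F = (0, 1); any affine frame gives the same invariant.
1. U lies on line FZ with FU:UZ = -5:3 ⇒ U = (0, -3/2)
2. L lies on line NZ with NL:LZ = 3:2 ⇒ L = (2/5, 0)
3. R is the centroid of triangle UZN ⇒ R = (1/3, -1/2)
4. Q is the midpoint of LR ⇒ Q = (11/30, -1/4)
2·[UFL] = -1, 2·[QRU] = -1/20
[UFL]:[QRU] = -1:-1/20 = 20

[UFL]:[QRU] = 20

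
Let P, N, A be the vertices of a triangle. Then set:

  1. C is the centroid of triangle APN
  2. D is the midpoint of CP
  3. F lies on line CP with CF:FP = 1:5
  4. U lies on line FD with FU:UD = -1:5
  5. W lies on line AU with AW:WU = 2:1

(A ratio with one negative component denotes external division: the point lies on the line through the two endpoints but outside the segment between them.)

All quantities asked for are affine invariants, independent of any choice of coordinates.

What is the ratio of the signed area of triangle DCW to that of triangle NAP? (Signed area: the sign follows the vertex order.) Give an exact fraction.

Assign P = (0, 0), N = (1, 0), A = (0, 1) — the answer is frame-independent, so this choice is without loss of generality.
1. C is the centroid of triangle APN ⇒ C = (1/3, 1/3)
2. D is the midpoint of CP ⇒ D = (1/6, 1/6)
3. F lies on line CP with CF:FP = 1:5 ⇒ F = (5/18, 5/18)
4. U lies on line FD with FU:UD = -1:5 ⇒ U = (11/36, 11/36)
5. W lies on line AU with AW:WU = 2:1 ⇒ W = (11/54, 29/54)
2·[DCW] = 1/18, 2·[NAP] = 1
[DCW]:[NAP] = 1/18:1 = 1/18

[DCW]:[NAP] = 1/18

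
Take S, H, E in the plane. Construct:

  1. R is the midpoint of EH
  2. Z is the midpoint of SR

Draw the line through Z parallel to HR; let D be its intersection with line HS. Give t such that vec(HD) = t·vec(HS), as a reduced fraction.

Choose coordinates S = (0, 0), H = (1, 0), E = (0, 1).
1. R is the midpoint of EH ⇒ R = (1/2, 1/2)
2. Z is the midpoint of SR ⇒ Z = (1/4, 1/4)
through Z parallel to HR: direction (-1/2, 1/2); meets HS at D = (1/2, 0)
D = H + t·(S−H) with t = 1/2

t = 1/2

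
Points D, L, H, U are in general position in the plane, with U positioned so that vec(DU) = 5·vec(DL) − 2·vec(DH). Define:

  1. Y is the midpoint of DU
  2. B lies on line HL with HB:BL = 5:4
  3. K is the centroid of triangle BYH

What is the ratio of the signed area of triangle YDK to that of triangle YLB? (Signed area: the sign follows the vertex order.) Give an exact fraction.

[YDK]:[YLB] = 25/4

Work in coordinates with D = (0, 0), L = (1, 0), H = (0, 1), U = (5, -2).
1. Y is the midpoint of DU ⇒ Y = (5/2, -1)
2. B lies on line HL with HB:BL = 5:4 ⇒ B = (5/9, 4/9)
3. K is the centroid of triangle BYH ⇒ K = (55/54, 4/27)
2·[YDK] = -25/18, 2·[YLB] = -2/9
[YDK]:[YLB] = -25/18:-2/9 = 25/4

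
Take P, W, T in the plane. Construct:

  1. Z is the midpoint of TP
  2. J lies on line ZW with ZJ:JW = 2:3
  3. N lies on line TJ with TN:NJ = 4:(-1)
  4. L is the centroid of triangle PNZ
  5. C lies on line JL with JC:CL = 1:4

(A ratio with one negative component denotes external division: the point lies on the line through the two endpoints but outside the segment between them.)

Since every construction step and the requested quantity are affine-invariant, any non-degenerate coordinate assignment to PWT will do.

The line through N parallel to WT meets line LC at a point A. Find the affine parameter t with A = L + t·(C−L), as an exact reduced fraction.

Choose coordinates P = (0, 0), W = (1, 0), T = (0, 1).
1. Z is the midpoint of TP ⇒ Z = (0, 1/2)
2. J lies on line ZW with ZJ:JW = 2:3 ⇒ J = (2/5, 3/10)
3. N lies on line TJ with TN:NJ = 4:(-1) ⇒ N = (8/15, 1/15)
4. L is the centroid of triangle PNZ ⇒ L = (8/45, 17/90)
5. C lies on line JL with JC:CL = 1:4 ⇒ C = (16/45, 5/18)
through N parallel to WT: direction (-1, 1); meets LC at A = (1/3, 4/15)
A = L + t·(C−L) with t = 7/8

t = 7/8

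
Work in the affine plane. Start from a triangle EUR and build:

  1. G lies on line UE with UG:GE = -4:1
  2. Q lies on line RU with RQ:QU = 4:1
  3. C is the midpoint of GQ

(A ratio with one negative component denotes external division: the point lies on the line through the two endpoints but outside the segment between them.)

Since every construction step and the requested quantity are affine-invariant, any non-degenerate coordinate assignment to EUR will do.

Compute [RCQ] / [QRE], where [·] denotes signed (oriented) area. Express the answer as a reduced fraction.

[RCQ]:[QRE] = 2/3

Work in coordinates with E = (0, 0), U = (1, 0), R = (0, 1).
1. G lies on line UE with UG:GE = -4:1 ⇒ G = (-1/3, 0)
2. Q lies on line RU with RQ:QU = 4:1 ⇒ Q = (4/5, 1/5)
3. C is the midpoint of GQ ⇒ C = (7/30, 1/10)
2·[RCQ] = 8/15, 2·[QRE] = 4/5
[RCQ]:[QRE] = 8/15:4/5 = 2/3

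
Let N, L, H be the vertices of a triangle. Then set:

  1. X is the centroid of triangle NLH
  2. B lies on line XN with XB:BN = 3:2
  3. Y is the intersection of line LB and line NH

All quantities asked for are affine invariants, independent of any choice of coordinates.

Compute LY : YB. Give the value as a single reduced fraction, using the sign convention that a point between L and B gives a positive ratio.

Set N = (0, 0), L = (1, 0), H = (0, 1); any affine frame gives the same invariant.
1. X is the centroid of triangle NLH ⇒ X = (1/3, 1/3)
2. B lies on line XN with XB:BN = 3:2 ⇒ B = (2/15, 2/15)
3. Y is the intersection of line LB and line NH ⇒ Y = (0, 2/13)
Y = L + t·(B−L) with t = 15/13, so LY:YB = t:(1−t) = 15/13:-2/13

LY:YB = -15/2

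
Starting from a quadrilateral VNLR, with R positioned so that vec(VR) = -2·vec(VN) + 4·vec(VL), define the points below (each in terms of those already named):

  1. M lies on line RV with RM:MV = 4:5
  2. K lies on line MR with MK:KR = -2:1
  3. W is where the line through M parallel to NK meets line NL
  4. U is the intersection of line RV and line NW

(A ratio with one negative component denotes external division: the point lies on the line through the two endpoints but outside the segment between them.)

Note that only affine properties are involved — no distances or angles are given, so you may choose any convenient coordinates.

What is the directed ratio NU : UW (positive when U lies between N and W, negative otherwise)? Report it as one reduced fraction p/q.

NU:UW = -17

Assign V = (0, 0), N = (1, 0), L = (0, 1), R = (-2, 4) — the answer is frame-independent, so this choice is without loss of generality.
1. M lies on line RV with RM:MV = 4:5 ⇒ M = (-10/9, 20/9)
2. K lies on line MR with MK:KR = -2:1 ⇒ K = (-26/9, 52/9)
3. W is where the line through M parallel to NK meets line NL ⇒ W = (-15/17, 32/17)
4. U is the intersection of line RV and line NW ⇒ U = (-1, 2)
U = N + t·(W−N) with t = 17/16, so NU:UW = t:(1−t) = 17/16:-1/16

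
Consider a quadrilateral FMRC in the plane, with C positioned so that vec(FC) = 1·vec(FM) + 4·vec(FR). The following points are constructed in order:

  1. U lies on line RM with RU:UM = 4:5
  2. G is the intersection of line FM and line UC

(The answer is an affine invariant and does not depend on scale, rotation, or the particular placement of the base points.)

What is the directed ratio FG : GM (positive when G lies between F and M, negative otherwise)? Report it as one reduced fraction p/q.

Set F = (0, 0), M = (1, 0), R = (0, 1), C = (1, 4); any affine frame gives the same invariant.
1. U lies on line RM with RU:UM = 4:5 ⇒ U = (4/9, 5/9)
2. G is the intersection of line FM and line UC ⇒ G = (11/31, 0)
G = F + t·(M−F) with t = 11/31, so FG:GM = t:(1−t) = 11/31:20/31

FG:GM = 11/20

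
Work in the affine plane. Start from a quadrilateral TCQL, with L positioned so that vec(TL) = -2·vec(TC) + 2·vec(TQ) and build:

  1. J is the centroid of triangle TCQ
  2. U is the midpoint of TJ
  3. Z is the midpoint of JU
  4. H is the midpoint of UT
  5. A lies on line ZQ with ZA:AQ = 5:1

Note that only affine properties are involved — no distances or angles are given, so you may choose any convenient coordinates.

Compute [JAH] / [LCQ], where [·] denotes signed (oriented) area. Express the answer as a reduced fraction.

Work in coordinates with T = (0, 0), C = (1, 0), Q = (0, 1), L = (-2, 2).
1. J is the centroid of triangle TCQ ⇒ J = (1/3, 1/3)
2. U is the midpoint of TJ ⇒ U = (1/6, 1/6)
3. Z is the midpoint of JU ⇒ Z = (1/4, 1/4)
4. H is the midpoint of UT ⇒ H = (1/12, 1/12)
5. A lies on line ZQ with ZA:AQ = 5:1 ⇒ A = (1/24, 7/8)
2·[JAH] = 5/24, 2·[LCQ] = 1
[JAH]:[LCQ] = 5/24:1 = 5/24

[JAH]:[LCQ] = 5/24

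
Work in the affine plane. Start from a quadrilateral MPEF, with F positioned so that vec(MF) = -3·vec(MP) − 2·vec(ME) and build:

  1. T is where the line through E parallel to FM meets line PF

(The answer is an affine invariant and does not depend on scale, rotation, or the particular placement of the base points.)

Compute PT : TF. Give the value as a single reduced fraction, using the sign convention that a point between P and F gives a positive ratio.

Choose coordinates M = (0, 0), P = (1, 0), E = (0, 1), F = (-3, -2).
1. T is where the line through E parallel to FM meets line PF ⇒ T = (-9, -5)
T = P + t·(F−P) with t = 5/2, so PT:TF = t:(1−t) = 5/2:-3/2

PT:TF = -5/3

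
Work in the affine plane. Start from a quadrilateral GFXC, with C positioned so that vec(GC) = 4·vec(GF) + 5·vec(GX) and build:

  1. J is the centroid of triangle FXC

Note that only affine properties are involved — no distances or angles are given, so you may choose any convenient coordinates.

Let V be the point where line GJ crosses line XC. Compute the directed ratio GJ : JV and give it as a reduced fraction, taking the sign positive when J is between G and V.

Set G = (0, 0), F = (1, 0), X = (0, 1), C = (4, 5); any affine frame gives the same invariant.
1. J is the centroid of triangle FXC ⇒ J = (5/3, 2)
line GJ meets XC at V = (5, 6)
J = G + t·(V−G) with t = 1/3, so GJ:JV = 1/3:2/3

GJ:JV = 1/2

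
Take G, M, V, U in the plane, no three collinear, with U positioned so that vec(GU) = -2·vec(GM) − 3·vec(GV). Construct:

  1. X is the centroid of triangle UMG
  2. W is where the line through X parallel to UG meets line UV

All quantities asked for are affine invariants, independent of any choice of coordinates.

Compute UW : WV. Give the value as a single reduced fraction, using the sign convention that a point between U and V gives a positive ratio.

UW:WV = -1/3

Choose coordinates G = (0, 0), M = (1, 0), V = (0, 1), U = (-2, -3).
1. X is the centroid of triangle UMG ⇒ X = (-1/3, -1)
2. W is where the line through X parallel to UG meets line UV ⇒ W = (-3, -5)
W = U + t·(V−U) with t = -1/2, so UW:WV = t:(1−t) = -1/2:3/2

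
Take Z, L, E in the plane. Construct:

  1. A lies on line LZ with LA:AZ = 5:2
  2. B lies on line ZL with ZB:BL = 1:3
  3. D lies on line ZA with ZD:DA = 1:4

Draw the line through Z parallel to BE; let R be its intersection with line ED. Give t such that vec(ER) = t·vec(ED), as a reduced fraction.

t = 35/27

Set Z = (0, 0), L = (1, 0), E = (0, 1); any affine frame gives the same invariant.
1. A lies on line LZ with LA:AZ = 5:2 ⇒ A = (2/7, 0)
2. B lies on line ZL with ZB:BL = 1:3 ⇒ B = (1/4, 0)
3. D lies on line ZA with ZD:DA = 1:4 ⇒ D = (2/35, 0)
through Z parallel to BE: direction (-1/4, 1); meets ED at R = (2/27, -8/27)
R = E + t·(D−E) with t = 35/27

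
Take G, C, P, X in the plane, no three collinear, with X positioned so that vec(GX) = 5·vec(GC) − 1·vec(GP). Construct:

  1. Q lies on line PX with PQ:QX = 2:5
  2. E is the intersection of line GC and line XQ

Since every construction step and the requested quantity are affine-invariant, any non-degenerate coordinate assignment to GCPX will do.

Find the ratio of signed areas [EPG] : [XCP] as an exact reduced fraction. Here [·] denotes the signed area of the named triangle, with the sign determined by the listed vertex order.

[EPG]:[XCP] = -5/6

Assign G = (0, 0), C = (1, 0), P = (0, 1), X = (5, -1) — the answer is frame-independent, so this choice is without loss of generality.
1. Q lies on line PX with PQ:QX = 2:5 ⇒ Q = (10/7, 3/7)
2. E is the intersection of line GC and line XQ ⇒ E = (5/2, 0)
2·[EPG] = 5/2, 2·[XCP] = -3
[EPG]:[XCP] = 5/2:-3 = -5/6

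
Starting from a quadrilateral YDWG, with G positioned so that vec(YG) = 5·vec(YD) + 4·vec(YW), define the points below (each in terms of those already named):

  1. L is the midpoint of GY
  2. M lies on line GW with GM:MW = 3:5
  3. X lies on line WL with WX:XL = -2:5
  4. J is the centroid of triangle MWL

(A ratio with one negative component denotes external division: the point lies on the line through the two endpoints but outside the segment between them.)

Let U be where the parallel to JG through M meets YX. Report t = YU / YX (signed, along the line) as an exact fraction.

t = 75/128

Assign Y = (0, 0), D = (1, 0), W = (0, 1), G = (5, 4) — the answer is frame-independent, so this choice is without loss of generality.
1. L is the midpoint of GY ⇒ L = (5/2, 2)
2. M lies on line GW with GM:MW = 3:5 ⇒ M = (25/8, 23/8)
3. X lies on line WL with WX:XL = -2:5 ⇒ X = (-5/3, 1/3)
4. J is the centroid of triangle MWL ⇒ J = (15/8, 47/24)
through M parallel to JG: direction (25/8, 49/24); meets YX at U = (-125/128, 25/128)
U = Y + t·(X−Y) with t = 75/128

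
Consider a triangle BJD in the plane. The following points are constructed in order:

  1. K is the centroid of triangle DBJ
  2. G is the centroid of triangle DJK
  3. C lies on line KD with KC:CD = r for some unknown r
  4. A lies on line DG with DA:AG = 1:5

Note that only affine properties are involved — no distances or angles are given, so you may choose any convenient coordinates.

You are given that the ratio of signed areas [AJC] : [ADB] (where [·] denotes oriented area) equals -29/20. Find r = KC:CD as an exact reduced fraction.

Set B = (0, 0), J = (1, 0), D = (0, 1); any affine frame gives the same invariant.
1. K is the centroid of triangle DBJ ⇒ K = (1/3, 1/3)
2. G is the centroid of triangle DJK ⇒ G = (4/9, 4/9)
3. With KC:CD = r, write λ = r/(r+1) so C = K + λ·(D−K); C is affine-linear in λ
4. A lies on line DG with DA:AG = 1:5 ⇒ A = (2/27, 49/54)
Every point depending on C is an affine combination of C and λ-independent points, so each such coordinate is linear in λ; the λ² term in each signed area is a multiple of (D−K)×(D−K) = 0, so 2·[AJC] and 2·[ADB] are each linear in λ. Evaluating at λ=0 and λ=1:
  2·[AJC] = 17/54·λ − 8/27,   2·[ADB] = 2/27
So [AJC]:[ADB] = (17/54·λ − 8/27) / (2/27). Setting this equal to -29/20:
  17/54·λ − 8/27 = -29/20·(2/27)  ⇒  λ = 3/5
Then r = λ/(1−λ) = (3/5)/(2/5) = 3/2. Check: with r = 3/2, C = (2/15, 11/15) and [AJC]:[ADB] = -29/20 as required.

r = 3/2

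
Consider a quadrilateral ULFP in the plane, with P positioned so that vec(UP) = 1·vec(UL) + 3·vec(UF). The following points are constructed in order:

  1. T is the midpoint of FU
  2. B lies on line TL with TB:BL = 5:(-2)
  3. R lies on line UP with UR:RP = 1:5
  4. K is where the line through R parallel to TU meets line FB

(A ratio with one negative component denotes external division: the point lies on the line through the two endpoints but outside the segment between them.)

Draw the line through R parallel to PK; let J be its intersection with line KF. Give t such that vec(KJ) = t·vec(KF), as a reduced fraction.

t = -55/84

Assign U = (0, 0), L = (1, 0), F = (0, 1), P = (1, 3) — the answer is frame-independent, so this choice is without loss of generality.
1. T is the midpoint of FU ⇒ T = (0, 1/2)
2. B lies on line TL with TB:BL = 5:(-2) ⇒ B = (5/3, -1/3)
3. R lies on line UP with UR:RP = 1:5 ⇒ R = (1/6, 1/2)
4. K is where the line through R parallel to TU meets line FB ⇒ K = (1/6, 13/15)
through R parallel to PK: direction (-5/6, -32/15); meets KF at J = (139/504, 491/630)
J = K + t·(F−K) with t = -55/84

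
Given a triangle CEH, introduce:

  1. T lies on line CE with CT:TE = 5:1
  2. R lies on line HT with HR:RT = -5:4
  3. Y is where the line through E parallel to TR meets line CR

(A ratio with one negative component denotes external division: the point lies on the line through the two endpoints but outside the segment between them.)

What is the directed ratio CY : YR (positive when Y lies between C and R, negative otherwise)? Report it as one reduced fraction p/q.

CY:YR = -6

Work in coordinates with C = (0, 0), E = (1, 0), H = (0, 1).
1. T lies on line CE with CT:TE = 5:1 ⇒ T = (5/6, 0)
2. R lies on line HT with HR:RT = -5:4 ⇒ R = (25/6, -4)
3. Y is where the line through E parallel to TR meets line CR ⇒ Y = (5, -24/5)
Y = C + t·(R−C) with t = 6/5, so CY:YR = t:(1−t) = 6/5:-1/5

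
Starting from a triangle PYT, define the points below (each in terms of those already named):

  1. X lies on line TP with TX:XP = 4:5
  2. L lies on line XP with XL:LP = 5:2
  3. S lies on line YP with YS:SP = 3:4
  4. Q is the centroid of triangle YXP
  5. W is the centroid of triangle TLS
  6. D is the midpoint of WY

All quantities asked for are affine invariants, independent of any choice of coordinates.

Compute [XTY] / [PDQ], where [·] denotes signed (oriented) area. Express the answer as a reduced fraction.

Set P = (0, 0), Y = (1, 0), T = (0, 1); any affine frame gives the same invariant.
1. X lies on line TP with TX:XP = 4:5 ⇒ X = (0, 5/9)
2. L lies on line XP with XL:LP = 5:2 ⇒ L = (0, 10/63)
3. S lies on line YP with YS:SP = 3:4 ⇒ S = (4/7, 0)
4. Q is the centroid of triangle YXP ⇒ Q = (1/3, 5/27)
5. W is the centroid of triangle TLS ⇒ W = (4/21, 73/189)
6. D is the midpoint of WY ⇒ D = (25/42, 73/378)
2·[XTY] = -4/9, 2·[PDQ] = 26/567
[XTY]:[PDQ] = -4/9:26/567 = -126/13

[XTY]:[PDQ] = -126/13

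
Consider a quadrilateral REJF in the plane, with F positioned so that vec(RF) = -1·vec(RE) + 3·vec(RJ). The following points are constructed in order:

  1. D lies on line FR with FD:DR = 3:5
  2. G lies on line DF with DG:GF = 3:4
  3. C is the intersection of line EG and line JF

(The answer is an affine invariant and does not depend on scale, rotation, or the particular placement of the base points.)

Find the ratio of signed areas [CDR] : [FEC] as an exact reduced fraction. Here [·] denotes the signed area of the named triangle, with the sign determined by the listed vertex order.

Assign R = (0, 0), E = (1, 0), J = (0, 1), F = (-1, 3) — the answer is frame-independent, so this choice is without loss of generality.
1. D lies on line FR with FD:DR = 3:5 ⇒ D = (-5/8, 15/8)
2. G lies on line DF with DG:GF = 3:4 ⇒ G = (-11/14, 33/14)
3. C is the intersection of line EG and line JF ⇒ C = (-8/17, 33/17)
2·[CDR] = 45/136, 2·[FEC] = -9/17
[CDR]:[FEC] = 45/136:-9/17 = -5/8

[CDR]:[FEC] = -5/8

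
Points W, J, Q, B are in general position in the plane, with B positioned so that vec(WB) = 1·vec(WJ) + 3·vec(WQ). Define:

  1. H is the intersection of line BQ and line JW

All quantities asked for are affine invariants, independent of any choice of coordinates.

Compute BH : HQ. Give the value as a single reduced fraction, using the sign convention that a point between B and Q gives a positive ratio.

BH:HQ = -3

Work in coordinates with W = (0, 0), J = (1, 0), Q = (0, 1), B = (1, 3).
1. H is the intersection of line BQ and line JW ⇒ H = (-1/2, 0)
H = B + t·(Q−B) with t = 3/2, so BH:HQ = t:(1−t) = 3/2:-1/2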